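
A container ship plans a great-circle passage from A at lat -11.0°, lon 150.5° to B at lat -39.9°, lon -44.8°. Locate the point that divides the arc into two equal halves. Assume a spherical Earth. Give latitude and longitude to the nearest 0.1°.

≈ lat -69.3°, lon -169.5°

Write both endpoints as unit vectors p₁, p₂ with components (cos φ cos λ, cos φ sin λ, sin φ).
The central angle between the endpoints is δ = arccos(p₁·p₂) ≈ 2.219 rad (127.2°).
Interpolate at f = 1/2 with slerp weights a = sin((1−f)δ)/sin δ ≈ 1.124, b = sin(fδ)/sin δ ≈ 1.124.
p = a·p₁ + b·p₂ ≈ (-0.348, -0.064, -0.935); φ = arcsin(p_z) ≈ -69.25°, λ = atan2(p_y, p_x) ≈ -169.55°.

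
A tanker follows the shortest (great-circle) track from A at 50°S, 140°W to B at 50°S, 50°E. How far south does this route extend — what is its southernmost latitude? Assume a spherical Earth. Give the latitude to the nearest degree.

≈ 86°S

The great circle lies in the plane with unit normal n̂ = (p₁ × p₂)/|p₁ × p₂|.
Here n̂_z ≈ -0.073; the vertex latitude is φ_max = arccos|n̂_z| ≈ 85.8°.
Check via Clairaut: cos φ_max = |cos φ₁| · sin C = cos(50.0°)·sin(173.5°) ≈ 0.073, again giving ≈ 85.8°.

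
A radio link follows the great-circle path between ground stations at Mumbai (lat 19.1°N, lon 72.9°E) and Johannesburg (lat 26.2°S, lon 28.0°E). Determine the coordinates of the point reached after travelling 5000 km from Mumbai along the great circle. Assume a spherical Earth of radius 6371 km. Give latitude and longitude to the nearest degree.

The haversine formula gives a central angle δ ≈ 1.097 rad (62.9°) between the endpoints. The total great-circle distance is δ·R ≈ 1.097 × 6371 ≈ 6990 km, so the target fraction is f = 5000/6990 ≈ 0.715.
Interpolate at f ≈ 0.715 with slerp weights a = sin((1−f)δ)/sin δ ≈ 0.345, b = sin(fδ)/sin δ ≈ 0.794.
p = a·p₁ + b·p₂ ≈ (0.725, 0.646, -0.238); φ = arcsin(p_z) ≈ -13.74°, λ = atan2(p_y, p_x) ≈ 41.72°.

≈ lat 14°S, lon 42°E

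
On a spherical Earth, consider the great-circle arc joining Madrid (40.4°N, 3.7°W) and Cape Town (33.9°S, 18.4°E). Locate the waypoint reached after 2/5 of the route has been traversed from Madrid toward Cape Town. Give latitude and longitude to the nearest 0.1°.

≈ 10.8°N, 5.9°E

Write both endpoints as unit vectors p₁, p₂ with components (cos φ cos λ, cos φ sin λ, sin φ).
The central angle between the endpoints is δ = arccos(p₁·p₂) ≈ 1.345 rad (77.0°).
Interpolate at f = 2/5 with slerp weights a = sin((1−f)δ)/sin δ ≈ 0.741, b = sin(fδ)/sin δ ≈ 0.526.
p = a·p₁ + b·p₂ ≈ (0.977, 0.101, 0.187); φ = arcsin(p_z) ≈ 10.78°, λ = atan2(p_y, p_x) ≈ 5.92°.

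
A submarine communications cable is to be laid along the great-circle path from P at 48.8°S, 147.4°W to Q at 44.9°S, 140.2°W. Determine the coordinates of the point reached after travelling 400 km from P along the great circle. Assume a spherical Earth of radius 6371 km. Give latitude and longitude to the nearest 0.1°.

The haversine formula gives a central angle δ ≈ 0.110 rad (6.3°) between the endpoints. The total great-circle distance is δ·R ≈ 0.110 × 6371 ≈ 698 km, so the target fraction is f = 400/698 ≈ 0.573.
Interpolate at f ≈ 0.573 with slerp weights a = sin((1−f)δ)/sin δ ≈ 0.428, b = sin(fδ)/sin δ ≈ 0.574.
p = a·p₁ + b·p₂ ≈ (-0.550, -0.412, -0.727); φ = arcsin(p_z) ≈ -46.62°, λ = atan2(p_y, p_x) ≈ -143.15°.

≈ 46.6°S, 143.1°W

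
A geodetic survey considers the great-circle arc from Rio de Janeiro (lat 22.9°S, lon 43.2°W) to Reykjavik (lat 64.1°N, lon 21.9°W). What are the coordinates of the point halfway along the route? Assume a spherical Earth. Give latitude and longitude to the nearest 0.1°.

≈ lat 20.9°N, lon 36.4°W

From cos δ = sin φ₁ sin φ₂ + cos φ₁ cos φ₂ cos Δλ, the central angle is δ ≈ 1.546 rad (88.6°).
Interpolate at f = 1/2 with slerp weights a = sin((1−f)δ)/sin δ ≈ 0.698, b = sin(fδ)/sin δ ≈ 0.698.
p = a·p₁ + b·p₂ ≈ (0.752, -0.554, 0.357); φ = arcsin(p_z) ≈ 20.89°, λ = atan2(p_y, p_x) ≈ -36.39°.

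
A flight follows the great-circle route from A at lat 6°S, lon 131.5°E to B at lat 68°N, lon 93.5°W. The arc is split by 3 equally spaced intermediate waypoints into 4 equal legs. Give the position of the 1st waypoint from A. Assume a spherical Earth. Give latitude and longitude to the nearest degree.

≈ lat 21°N, lon 140°E

Convert each endpoint to a unit vector on the sphere (x = cos φ cos λ, y = cos φ sin λ, z = sin φ).
The central angle between the endpoints is δ = arccos(p₁·p₂) ≈ 1.939 rad (111.1°).
Interpolate at f = 1/4 with slerp weights a = sin((1−f)δ)/sin δ ≈ 1.065, b = sin(fδ)/sin δ ≈ 0.500.
p = a·p₁ + b·p₂ ≈ (-0.713, 0.606, 0.352); φ = arcsin(p_z) ≈ 20.61°, λ = atan2(p_y, p_x) ≈ 139.63°.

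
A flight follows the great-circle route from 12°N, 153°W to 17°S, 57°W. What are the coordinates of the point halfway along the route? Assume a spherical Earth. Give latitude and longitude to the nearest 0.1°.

Write both endpoints as unit vectors p₁, p₂ with components (cos φ cos λ, cos φ sin λ, sin φ).
The central angle between the endpoints is δ = arccos(p₁·p₂) ≈ 1.730 rad (99.1°).
Interpolate at f = 1/2 with slerp weights a = sin((1−f)δ)/sin δ ≈ 0.771, b = sin(fδ)/sin δ ≈ 0.771.
p = a·p₁ + b·p₂ ≈ (-0.270, -0.961, -0.065); φ = arcsin(p_z) ≈ -3.73°, λ = atan2(p_y, p_x) ≈ -105.72°.

≈ 3.7°S, 105.7°W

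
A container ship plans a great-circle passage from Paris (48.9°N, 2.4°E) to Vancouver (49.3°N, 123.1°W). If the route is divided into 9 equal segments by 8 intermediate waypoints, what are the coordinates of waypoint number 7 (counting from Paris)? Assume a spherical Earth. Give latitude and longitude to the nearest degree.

Convert each endpoint to a unit vector on the sphere (x = cos φ cos λ, y = cos φ sin λ, z = sin φ).
The central angle between the endpoints is δ = arccos(p₁·p₂) ≈ 1.243 rad (71.2°).
Interpolate at f = 7/9 with slerp weights a = sin((1−f)δ)/sin δ ≈ 0.288, b = sin(fδ)/sin δ ≈ 0.869.
p = a·p₁ + b·p₂ ≈ (-0.120, -0.467, 0.876); φ = arcsin(p_z) ≈ 61.17°, λ = atan2(p_y, p_x) ≈ -104.46°.

≈ (61°N, 104°W)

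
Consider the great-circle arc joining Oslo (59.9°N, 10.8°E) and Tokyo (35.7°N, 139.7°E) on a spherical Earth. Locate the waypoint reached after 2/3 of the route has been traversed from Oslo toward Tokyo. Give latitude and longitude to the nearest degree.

Convert each endpoint to a unit vector on the sphere (x = cos φ cos λ, y = cos φ sin λ, z = sin φ).
The central angle between the endpoints is δ = arccos(p₁·p₂) ≈ 1.319 rad (75.6°).
Interpolate at f = 2/3 with slerp weights a = sin((1−f)δ)/sin δ ≈ 0.440, b = sin(fδ)/sin δ ≈ 0.795.
p = a·p₁ + b·p₂ ≈ (-0.276, 0.459, 0.844); φ = arcsin(p_z) ≈ 57.61°, λ = atan2(p_y, p_x) ≈ 121.03°.

≈ 58°N, 121°E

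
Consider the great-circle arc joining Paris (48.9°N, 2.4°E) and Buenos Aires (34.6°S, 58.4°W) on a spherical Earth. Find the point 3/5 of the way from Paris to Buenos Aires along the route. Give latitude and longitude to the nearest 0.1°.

Write both endpoints as unit vectors p₁, p₂ with components (cos φ cos λ, cos φ sin λ, sin φ).
The central angle between the endpoints is δ = arccos(p₁·p₂) ≈ 1.735 rad (99.4°).
Interpolate at f = 3/5 with slerp weights a = sin((1−f)δ)/sin δ ≈ 0.649, b = sin(fδ)/sin δ ≈ 0.875.
p = a·p₁ + b·p₂ ≈ (0.803, -0.596, -0.008); φ = arcsin(p_z) ≈ -0.46°, λ = atan2(p_y, p_x) ≈ -36.55°.

≈ (0.5°S, 36.6°W)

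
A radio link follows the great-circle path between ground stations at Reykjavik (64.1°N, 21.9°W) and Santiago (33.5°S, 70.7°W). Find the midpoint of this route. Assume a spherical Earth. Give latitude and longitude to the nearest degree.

≈ (17°N, 54°W)

Convert each endpoint to a unit vector on the sphere (x = cos φ cos λ, y = cos φ sin λ, z = sin φ).
The central angle between the endpoints is δ = arccos(p₁·p₂) ≈ 1.830 rad (104.9°).
Interpolate at f = 1/2 with slerp weights a = sin((1−f)δ)/sin δ ≈ 0.820, b = sin(fδ)/sin δ ≈ 0.820.
p = a·p₁ + b·p₂ ≈ (0.558, -0.779, 0.285); φ = arcsin(p_z) ≈ 16.56°, λ = atan2(p_y, p_x) ≈ -54.37°.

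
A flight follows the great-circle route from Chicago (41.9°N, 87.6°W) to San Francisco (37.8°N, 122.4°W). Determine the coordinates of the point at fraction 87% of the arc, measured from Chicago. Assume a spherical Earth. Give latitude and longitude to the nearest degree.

≈ (39°N, 118°W)

Write both endpoints as unit vectors p₁, p₂ with components (cos φ cos λ, cos φ sin λ, sin φ).
The central angle between the endpoints is δ = arccos(p₁·p₂) ≈ 0.468 rad (26.8°).
Interpolate at f = 0.87 with slerp weights a = sin((1−f)δ)/sin δ ≈ 0.135, b = sin(fδ)/sin δ ≈ 0.878.
p = a·p₁ + b·p₂ ≈ (-0.367, -0.686, 0.628); φ = arcsin(p_z) ≈ 38.91°, λ = atan2(p_y, p_x) ≈ -118.18°.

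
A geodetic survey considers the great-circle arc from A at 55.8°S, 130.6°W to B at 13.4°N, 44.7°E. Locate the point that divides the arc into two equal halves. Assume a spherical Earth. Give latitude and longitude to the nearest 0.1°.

Convert each endpoint to a unit vector on the sphere (x = cos φ cos λ, y = cos φ sin λ, z = sin φ).
The central angle between the endpoints is δ = arccos(p₁·p₂) ≈ 2.399 rad (137.4°).
Interpolate at f = 1/2 with slerp weights a = sin((1−f)δ)/sin δ ≈ 1.378, b = sin(fδ)/sin δ ≈ 1.378.
p = a·p₁ + b·p₂ ≈ (0.449, 0.355, -0.820); φ = arcsin(p_z) ≈ -55.11°, λ = atan2(p_y, p_x) ≈ 38.33°.

≈ 55.1°S, 38.3°E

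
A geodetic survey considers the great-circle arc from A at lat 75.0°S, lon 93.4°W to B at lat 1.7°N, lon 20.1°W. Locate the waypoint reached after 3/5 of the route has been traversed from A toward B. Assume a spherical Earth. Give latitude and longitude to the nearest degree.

≈ lat 32°S, lon 30°W

From cos δ = sin φ₁ sin φ₂ + cos φ₁ cos φ₂ cos Δλ, the central angle is δ ≈ 1.525 rad (87.4°).
Interpolate at f = 3/5 with slerp weights a = sin((1−f)δ)/sin δ ≈ 0.573, b = sin(fδ)/sin δ ≈ 0.793.
p = a·p₁ + b·p₂ ≈ (0.736, -0.421, -0.530); φ = arcsin(p_z) ≈ -32.03°, λ = atan2(p_y, p_x) ≈ -29.75°.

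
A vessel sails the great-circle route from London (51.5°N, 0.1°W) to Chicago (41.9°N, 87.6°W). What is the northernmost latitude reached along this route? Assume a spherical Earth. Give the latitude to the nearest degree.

The great circle lies in the plane with unit normal n̂ = (p₁ × p₂)/|p₁ × p₂|.
Here n̂_z ≈ -0.551; the vertex latitude is φ_max = arccos|n̂_z| ≈ 56.6°.
Check via Clairaut: cos φ_max = |cos φ₁| · sin C = cos(51.5°)·sin(62.3°) ≈ 0.551, again giving ≈ 56.6°.

≈ 57°N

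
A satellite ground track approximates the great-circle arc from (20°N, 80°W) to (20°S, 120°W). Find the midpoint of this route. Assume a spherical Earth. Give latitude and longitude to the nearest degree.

≈ (0°N, 100°W)

Convert each endpoint to a unit vector on the sphere (x = cos φ cos λ, y = cos φ sin λ, z = sin φ).
The central angle between the endpoints is δ = arccos(p₁·p₂) ≈ 0.977 rad (56.0°).
Interpolate at f = 1/2 with slerp weights a = sin((1−f)δ)/sin δ ≈ 0.566, b = sin(fδ)/sin δ ≈ 0.566.
p = a·p₁ + b·p₂ ≈ (-0.174, -0.985, 0.000); φ = arcsin(p_z) ≈ 0.00°, λ = atan2(p_y, p_x) ≈ -100.00°.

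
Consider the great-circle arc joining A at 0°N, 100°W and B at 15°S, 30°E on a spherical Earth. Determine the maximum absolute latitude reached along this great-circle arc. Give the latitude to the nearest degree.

The great circle lies in the plane with unit normal n̂ = (p₁ × p₂)/|p₁ × p₂|.
Here n̂_z ≈ +0.944; the vertex latitude is φ_max = arccos|n̂_z| ≈ 19.3°.
Check via Clairaut: cos φ_max = |cos φ₁| · sin C = cos(0.0°)·sin(109.3°) ≈ 0.944, again giving ≈ 19.3°.

≈ 19°S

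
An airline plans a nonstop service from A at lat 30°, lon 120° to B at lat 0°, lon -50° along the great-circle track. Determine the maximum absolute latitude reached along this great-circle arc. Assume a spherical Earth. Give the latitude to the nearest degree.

The great circle lies in the plane with unit normal n̂ = (p₁ × p₂)/|p₁ × p₂|.
Here n̂_z ≈ -0.288; the vertex latitude is φ_max = arccos|n̂_z| ≈ 73.3°.

≈ 73°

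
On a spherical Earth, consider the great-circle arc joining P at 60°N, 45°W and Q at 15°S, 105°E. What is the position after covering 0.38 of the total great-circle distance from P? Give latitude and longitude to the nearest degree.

≈ 59°N, 66°E

Convert each endpoint to a unit vector on the sphere (x = cos φ cos λ, y = cos φ sin λ, z = sin φ).
The central angle between the endpoints is δ = arccos(p₁·p₂) ≈ 2.268 rad (130.0°).
Interpolate at f = 0.38 with slerp weights a = sin((1−f)δ)/sin δ ≈ 1.287, b = sin(fδ)/sin δ ≈ 0.991.
p = a·p₁ + b·p₂ ≈ (0.207, 0.469, 0.858); φ = arcsin(p_z) ≈ 59.14°, λ = atan2(p_y, p_x) ≈ 66.14°.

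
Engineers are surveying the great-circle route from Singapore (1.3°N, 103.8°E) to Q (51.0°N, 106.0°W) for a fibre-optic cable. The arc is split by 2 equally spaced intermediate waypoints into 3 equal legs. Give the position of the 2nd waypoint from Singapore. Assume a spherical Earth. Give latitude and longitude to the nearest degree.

From cos δ = sin φ₁ sin φ₂ + cos φ₁ cos φ₂ cos Δλ, the central angle is δ ≈ 2.127 rad (121.9°).
Interpolate at f = 2/3 with slerp weights a = sin((1−f)δ)/sin δ ≈ 0.767, b = sin(fδ)/sin δ ≈ 1.164.
p = a·p₁ + b·p₂ ≈ (-0.385, 0.040, 0.922); φ = arcsin(p_z) ≈ 67.24°, λ = atan2(p_y, p_x) ≈ 174.01°.

≈ (67°N, 174°E)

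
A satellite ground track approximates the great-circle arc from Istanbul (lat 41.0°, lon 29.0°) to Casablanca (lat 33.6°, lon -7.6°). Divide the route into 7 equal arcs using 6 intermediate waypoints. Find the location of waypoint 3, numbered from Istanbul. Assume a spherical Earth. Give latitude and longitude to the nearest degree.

≈ lat 39°, lon 12°

Write both endpoints as unit vectors p₁, p₂ with components (cos φ cos λ, cos φ sin λ, sin φ).
The central angle between the endpoints is δ = arccos(p₁·p₂) ≈ 0.520 rad (29.8°).
Interpolate at f = 3/7 with slerp weights a = sin((1−f)δ)/sin δ ≈ 0.589, b = sin(fδ)/sin δ ≈ 0.445.
p = a·p₁ + b·p₂ ≈ (0.756, 0.167, 0.633); φ = arcsin(p_z) ≈ 39.25°, λ = atan2(p_y, p_x) ≈ 12.42°.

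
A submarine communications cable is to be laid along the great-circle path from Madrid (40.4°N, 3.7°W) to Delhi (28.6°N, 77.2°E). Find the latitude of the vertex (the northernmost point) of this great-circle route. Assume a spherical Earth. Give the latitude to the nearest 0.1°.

The great circle lies in the plane with unit normal n̂ = (p₁ × p₂)/|p₁ × p₂|.
Here n̂_z ≈ +0.726; the vertex latitude is φ_max = arccos|n̂_z| ≈ 43.4°.
Check via Clairaut: cos φ_max = |cos φ₁| · sin C = cos(40.4°)·sin(72.4°) ≈ 0.726, again giving ≈ 43.4°.

≈ 43.4°N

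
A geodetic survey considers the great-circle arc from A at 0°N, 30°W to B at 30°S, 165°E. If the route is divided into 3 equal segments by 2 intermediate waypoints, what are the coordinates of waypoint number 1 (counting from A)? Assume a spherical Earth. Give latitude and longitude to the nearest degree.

≈ 43°S, 55°W

Convert each endpoint to a unit vector on the sphere (x = cos φ cos λ, y = cos φ sin λ, z = sin φ).
The central angle between the endpoints is δ = arccos(p₁·p₂) ≈ 2.562 rad (146.8°).
Interpolate at f = 1/3 with slerp weights a = sin((1−f)δ)/sin δ ≈ 1.808, b = sin(fδ)/sin δ ≈ 1.376.
p = a·p₁ + b·p₂ ≈ (0.415, -0.596, -0.688); φ = arcsin(p_z) ≈ -43.46°, λ = atan2(p_y, p_x) ≈ -55.14°.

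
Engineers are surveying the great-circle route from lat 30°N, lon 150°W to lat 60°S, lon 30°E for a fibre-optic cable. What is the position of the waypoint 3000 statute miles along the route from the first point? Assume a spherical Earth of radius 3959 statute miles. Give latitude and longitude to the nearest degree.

≈ lat 13°S, lon 150°W

Write both endpoints as unit vectors p₁, p₂ with components (cos φ cos λ, cos φ sin λ, sin φ).
The central angle between the endpoints is δ = arccos(p₁·p₂) ≈ 2.618 rad (150.0°). The total great-circle distance is δ·R ≈ 2.618 × 3959 ≈ 10365 mi, so the target fraction is f = 3000/10365 ≈ 0.289.
Interpolate at f ≈ 0.289 with slerp weights a = sin((1−f)δ)/sin δ ≈ 1.917, b = sin(fδ)/sin δ ≈ 1.375.
p = a·p₁ + b·p₂ ≈ (-0.842, -0.486, -0.232); φ = arcsin(p_z) ≈ -13.42°, λ = atan2(p_y, p_x) ≈ -150.00°.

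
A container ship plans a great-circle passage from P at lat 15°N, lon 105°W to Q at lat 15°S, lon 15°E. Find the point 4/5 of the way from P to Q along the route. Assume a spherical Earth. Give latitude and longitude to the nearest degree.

Write both endpoints as unit vectors p₁, p₂ with components (cos φ cos λ, cos φ sin λ, sin φ).
The central angle between the endpoints is δ = arccos(p₁·p₂) ≈ 2.134 rad (122.2°).
Interpolate at f = 4/5 with slerp weights a = sin((1−f)δ)/sin δ ≈ 0.489, b = sin(fδ)/sin δ ≈ 1.171.
p = a·p₁ + b·p₂ ≈ (0.971, -0.164, -0.177); φ = arcsin(p_z) ≈ -10.17°, λ = atan2(p_y, p_x) ≈ -9.57°.

≈ lat 10°S, lon 10°W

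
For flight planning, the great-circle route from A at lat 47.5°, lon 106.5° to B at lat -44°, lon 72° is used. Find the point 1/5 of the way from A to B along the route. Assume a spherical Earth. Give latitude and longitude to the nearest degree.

Convert each endpoint to a unit vector on the sphere (x = cos φ cos λ, y = cos φ sin λ, z = sin φ).
The central angle between the endpoints is δ = arccos(p₁·p₂) ≈ 1.683 rad (96.4°).
Interpolate at f = 1/5 with slerp weights a = sin((1−f)δ)/sin δ ≈ 0.981, b = sin(fδ)/sin δ ≈ 0.332.
p = a·p₁ + b·p₂ ≈ (-0.114, 0.863, 0.492); φ = arcsin(p_z) ≈ 29.50°, λ = atan2(p_y, p_x) ≈ 97.55°.

≈ lat 30°, lon 98°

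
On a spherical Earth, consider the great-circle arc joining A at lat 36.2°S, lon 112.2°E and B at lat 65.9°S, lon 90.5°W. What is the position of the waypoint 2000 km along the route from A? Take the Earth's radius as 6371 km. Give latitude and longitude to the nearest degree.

Convert each endpoint to a unit vector on the sphere (x = cos φ cos λ, y = cos φ sin λ, z = sin φ).
The central angle between the endpoints is δ = arccos(p₁·p₂) ≈ 1.333 rad (76.4°). The total great-circle distance is δ·R ≈ 1.333 × 6371 ≈ 8495 km, so the target fraction is f = 2000/8495 ≈ 0.235.
Interpolate at f ≈ 0.235 with slerp weights a = sin((1−f)δ)/sin δ ≈ 0.876, b = sin(fδ)/sin δ ≈ 0.318.
p = a·p₁ + b·p₂ ≈ (-0.268, 0.525, -0.808); φ = arcsin(p_z) ≈ -53.86°, λ = atan2(p_y, p_x) ≈ 117.07°.

≈ lat 54°S, lon 117°E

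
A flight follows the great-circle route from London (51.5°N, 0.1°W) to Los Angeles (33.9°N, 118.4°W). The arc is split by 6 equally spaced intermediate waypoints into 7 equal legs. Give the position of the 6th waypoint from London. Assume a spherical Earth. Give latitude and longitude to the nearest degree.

≈ (43°N, 110°W)

Write both endpoints as unit vectors p₁, p₂ with components (cos φ cos λ, cos φ sin λ, sin φ).
The central angle between the endpoints is δ = arccos(p₁·p₂) ≈ 1.378 rad (79.0°).
Interpolate at f = 6/7 with slerp weights a = sin((1−f)δ)/sin δ ≈ 0.199, b = sin(fδ)/sin δ ≈ 0.943.
p = a·p₁ + b·p₂ ≈ (-0.248, -0.688, 0.682); φ = arcsin(p_z) ≈ 42.97°, λ = atan2(p_y, p_x) ≈ -109.81°.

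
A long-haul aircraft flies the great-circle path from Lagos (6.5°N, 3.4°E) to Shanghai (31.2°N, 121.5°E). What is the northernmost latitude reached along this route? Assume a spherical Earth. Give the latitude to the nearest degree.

The great circle lies in the plane with unit normal n̂ = (p₁ × p₂)/|p₁ × p₂|.
Here n̂_z ≈ +0.798; the vertex latitude is φ_max = arccos|n̂_z| ≈ 37.1°.

≈ 37°N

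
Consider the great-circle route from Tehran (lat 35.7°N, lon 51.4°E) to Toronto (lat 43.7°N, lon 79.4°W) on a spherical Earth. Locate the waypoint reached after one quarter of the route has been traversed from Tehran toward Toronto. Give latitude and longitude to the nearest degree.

Convert each endpoint to a unit vector on the sphere (x = cos φ cos λ, y = cos φ sin λ, z = sin φ).
The central angle between the endpoints is δ = arccos(p₁·p₂) ≈ 1.551 rad (88.9°).
Interpolate at f = 1/4 with slerp weights a = sin((1−f)δ)/sin δ ≈ 0.918, b = sin(fδ)/sin δ ≈ 0.378.
p = a·p₁ + b·p₂ ≈ (0.516, 0.314, 0.797); φ = arcsin(p_z) ≈ 52.86°, λ = atan2(p_y, p_x) ≈ 31.35°.

≈ lat 53°N, lon 31°E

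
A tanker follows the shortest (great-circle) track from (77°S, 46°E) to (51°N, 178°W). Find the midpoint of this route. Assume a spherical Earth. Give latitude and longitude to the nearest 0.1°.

Write both endpoints as unit vectors p₁, p₂ with components (cos φ cos λ, cos φ sin λ, sin φ).
The central angle between the endpoints is δ = arccos(p₁·p₂) ≈ 2.604 rad (149.2°).
Interpolate at f = 1/2 with slerp weights a = sin((1−f)δ)/sin δ ≈ 1.884, b = sin(fδ)/sin δ ≈ 1.884.
p = a·p₁ + b·p₂ ≈ (-0.890, 0.263, -0.371); φ = arcsin(p_z) ≈ -21.81°, λ = atan2(p_y, p_x) ≈ 163.52°.

≈ (21.8°S, 163.5°E)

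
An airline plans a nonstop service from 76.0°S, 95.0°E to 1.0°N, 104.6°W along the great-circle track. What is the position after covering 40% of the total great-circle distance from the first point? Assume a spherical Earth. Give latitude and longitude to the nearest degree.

≈ 61°S, 113°W

The haversine formula gives a central angle δ ≈ 1.818 rad (104.2°) between the endpoints.
Interpolate at f = 0.40 with slerp weights a = sin((1−f)δ)/sin δ ≈ 0.915, b = sin(fδ)/sin δ ≈ 0.686.
p = a·p₁ + b·p₂ ≈ (-0.192, -0.443, -0.876); φ = arcsin(p_z) ≈ -61.13°, λ = atan2(p_y, p_x) ≈ -113.45°.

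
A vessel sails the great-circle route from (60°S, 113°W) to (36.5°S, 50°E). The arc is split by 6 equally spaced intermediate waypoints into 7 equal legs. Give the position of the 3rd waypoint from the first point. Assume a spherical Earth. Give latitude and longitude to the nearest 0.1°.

≈ (80.9°S, 6.9°E)

The haversine formula gives a central angle δ ≈ 1.440 rad (82.5°) between the endpoints.
Interpolate at f = 3/7 with slerp weights a = sin((1−f)δ)/sin δ ≈ 0.739, b = sin(fδ)/sin δ ≈ 0.584.
p = a·p₁ + b·p₂ ≈ (0.157, 0.019, -0.987); φ = arcsin(p_z) ≈ -80.89°, λ = atan2(p_y, p_x) ≈ 6.93°.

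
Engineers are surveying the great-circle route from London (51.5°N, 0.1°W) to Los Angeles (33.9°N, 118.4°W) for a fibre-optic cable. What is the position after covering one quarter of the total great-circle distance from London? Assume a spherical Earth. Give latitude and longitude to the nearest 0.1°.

≈ (61.3°N, 31.7°W)

The haversine formula gives a central angle δ ≈ 1.378 rad (79.0°) between the endpoints.
Interpolate at f = 1/4 with slerp weights a = sin((1−f)δ)/sin δ ≈ 0.875, b = sin(fδ)/sin δ ≈ 0.344.
p = a·p₁ + b·p₂ ≈ (0.409, -0.252, 0.877); φ = arcsin(p_z) ≈ 61.28°, λ = atan2(p_y, p_x) ≈ -31.65°.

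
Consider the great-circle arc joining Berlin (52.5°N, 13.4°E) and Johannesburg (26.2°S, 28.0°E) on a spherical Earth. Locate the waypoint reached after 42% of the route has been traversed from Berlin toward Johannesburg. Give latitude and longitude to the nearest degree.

Convert each endpoint to a unit vector on the sphere (x = cos φ cos λ, y = cos φ sin λ, z = sin φ).
The central angle between the endpoints is δ = arccos(p₁·p₂) ≈ 1.392 rad (79.7°).
Interpolate at f = 0.42 with slerp weights a = sin((1−f)δ)/sin δ ≈ 0.734, b = sin(fδ)/sin δ ≈ 0.561.
p = a·p₁ + b·p₂ ≈ (0.879, 0.340, 0.335); φ = arcsin(p_z) ≈ 19.56°, λ = atan2(p_y, p_x) ≈ 21.13°.

≈ (20°N, 21°E)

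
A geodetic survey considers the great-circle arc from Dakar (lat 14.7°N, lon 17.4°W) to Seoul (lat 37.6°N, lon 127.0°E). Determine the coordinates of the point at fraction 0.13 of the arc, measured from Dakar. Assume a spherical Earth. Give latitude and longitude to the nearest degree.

From cos δ = sin φ₁ sin φ₂ + cos φ₁ cos φ₂ cos Δλ, the central angle is δ ≈ 2.058 rad (117.9°).
Interpolate at f = 0.13 with slerp weights a = sin((1−f)δ)/sin δ ≈ 1.105, b = sin(fδ)/sin δ ≈ 0.299.
p = a·p₁ + b·p₂ ≈ (0.877, -0.130, 0.463); φ = arcsin(p_z) ≈ 27.57°, λ = atan2(p_y, p_x) ≈ -8.44°.

≈ lat 28°N, lon 8°W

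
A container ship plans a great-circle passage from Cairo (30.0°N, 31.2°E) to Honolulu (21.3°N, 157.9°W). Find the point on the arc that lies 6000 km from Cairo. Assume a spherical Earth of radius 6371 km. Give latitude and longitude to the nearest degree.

≈ 79°N, 85°E

The haversine formula gives a central angle δ ≈ 2.233 rad (128.0°) between the endpoints. The total great-circle distance is δ·R ≈ 2.233 × 6371 ≈ 14228 km, so the target fraction is f = 6000/14228 ≈ 0.422.
Interpolate at f ≈ 0.422 with slerp weights a = sin((1−f)δ)/sin δ ≈ 1.219, b = sin(fδ)/sin δ ≈ 1.026.
p = a·p₁ + b·p₂ ≈ (0.018, 0.187, 0.982); φ = arcsin(p_z) ≈ 79.15°, λ = atan2(p_y, p_x) ≈ 84.57°.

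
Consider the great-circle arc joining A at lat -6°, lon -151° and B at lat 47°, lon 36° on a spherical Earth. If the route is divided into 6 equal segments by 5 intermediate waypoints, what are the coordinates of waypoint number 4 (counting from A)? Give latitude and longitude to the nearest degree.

≈ lat 82°, lon 145°

Convert each endpoint to a unit vector on the sphere (x = cos φ cos λ, y = cos φ sin λ, z = sin φ).
The central angle between the endpoints is δ = arccos(p₁·p₂) ≈ 2.418 rad (138.6°).
Interpolate at f = 4/6 with slerp weights a = sin((1−f)δ)/sin δ ≈ 1.090, b = sin(fδ)/sin δ ≈ 1.510.
p = a·p₁ + b·p₂ ≈ (-0.115, 0.079, 0.990); φ = arcsin(p_z) ≈ 81.94°, λ = atan2(p_y, p_x) ≈ 145.45°.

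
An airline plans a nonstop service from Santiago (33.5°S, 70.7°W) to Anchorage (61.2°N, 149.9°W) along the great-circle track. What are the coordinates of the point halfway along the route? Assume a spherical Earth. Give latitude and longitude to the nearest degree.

≈ (17°N, 98°W)

From cos δ = sin φ₁ sin φ₂ + cos φ₁ cos φ₂ cos Δλ, the central angle is δ ≈ 1.991 rad (114.1°).
Interpolate at f = 1/2 with slerp weights a = sin((1−f)δ)/sin δ ≈ 0.919, b = sin(fδ)/sin δ ≈ 0.919.
p = a·p₁ + b·p₂ ≈ (-0.130, -0.946, 0.298); φ = arcsin(p_z) ≈ 17.35°, λ = atan2(p_y, p_x) ≈ -97.81°.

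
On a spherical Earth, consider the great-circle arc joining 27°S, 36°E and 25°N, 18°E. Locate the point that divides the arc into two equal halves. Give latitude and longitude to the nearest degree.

Convert each endpoint to a unit vector on the sphere (x = cos φ cos λ, y = cos φ sin λ, z = sin φ).
The central angle between the endpoints is δ = arccos(p₁·p₂) ≈ 0.957 rad (54.8°).
Interpolate at f = 1/2 with slerp weights a = sin((1−f)δ)/sin δ ≈ 0.563, b = sin(fδ)/sin δ ≈ 0.563.
p = a·p₁ + b·p₂ ≈ (0.891, 0.453, -0.018); φ = arcsin(p_z) ≈ -1.01°, λ = atan2(p_y, p_x) ≈ 26.92°.

≈ 1°S, 27°E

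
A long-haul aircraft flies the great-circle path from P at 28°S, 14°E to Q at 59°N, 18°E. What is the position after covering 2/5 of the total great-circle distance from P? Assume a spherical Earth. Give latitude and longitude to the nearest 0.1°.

≈ 6.8°N, 15.2°E

Convert each endpoint to a unit vector on the sphere (x = cos φ cos λ, y = cos φ sin λ, z = sin φ).
The central angle between the endpoints is δ = arccos(p₁·p₂) ≈ 1.520 rad (87.1°).
Interpolate at f = 2/5 with slerp weights a = sin((1−f)δ)/sin δ ≈ 0.792, b = sin(fδ)/sin δ ≈ 0.572.
p = a·p₁ + b·p₂ ≈ (0.958, 0.260, 0.119); φ = arcsin(p_z) ≈ 6.81°, λ = atan2(p_y, p_x) ≈ 15.19°.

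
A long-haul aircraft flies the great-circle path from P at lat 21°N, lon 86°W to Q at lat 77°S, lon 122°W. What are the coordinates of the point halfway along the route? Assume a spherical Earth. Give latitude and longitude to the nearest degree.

≈ lat 29°S, lon 93°W

The haversine formula gives a central angle δ ≈ 1.751 rad (100.3°) between the endpoints.
Interpolate at f = 1/2 with slerp weights a = sin((1−f)δ)/sin δ ≈ 0.781, b = sin(fδ)/sin δ ≈ 0.781.
p = a·p₁ + b·p₂ ≈ (-0.042, -0.876, -0.481); φ = arcsin(p_z) ≈ -28.74°, λ = atan2(p_y, p_x) ≈ -92.76°.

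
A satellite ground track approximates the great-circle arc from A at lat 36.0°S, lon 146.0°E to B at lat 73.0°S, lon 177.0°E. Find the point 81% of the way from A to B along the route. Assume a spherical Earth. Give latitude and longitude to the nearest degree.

From cos δ = sin φ₁ sin φ₂ + cos φ₁ cos φ₂ cos Δλ, the central angle is δ ≈ 0.700 rad (40.1°).
Interpolate at f = 0.81 with slerp weights a = sin((1−f)δ)/sin δ ≈ 0.206, b = sin(fδ)/sin δ ≈ 0.834.
p = a·p₁ + b·p₂ ≈ (-0.381, 0.106, -0.918); φ = arcsin(p_z) ≈ -66.68°, λ = atan2(p_y, p_x) ≈ 164.49°.

≈ lat 67°S, lon 164°E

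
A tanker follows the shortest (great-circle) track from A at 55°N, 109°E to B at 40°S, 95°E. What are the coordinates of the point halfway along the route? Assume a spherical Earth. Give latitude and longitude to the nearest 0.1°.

From cos δ = sin φ₁ sin φ₂ + cos φ₁ cos φ₂ cos Δλ, the central angle is δ ≈ 1.671 rad (95.8°).
Interpolate at f = 1/2 with slerp weights a = sin((1−f)δ)/sin δ ≈ 0.745, b = sin(fδ)/sin δ ≈ 0.745.
p = a·p₁ + b·p₂ ≈ (-0.189, 0.973, 0.131); φ = arcsin(p_z) ≈ 7.55°, λ = atan2(p_y, p_x) ≈ 100.99°.

≈ 7.6°N, 101.0°E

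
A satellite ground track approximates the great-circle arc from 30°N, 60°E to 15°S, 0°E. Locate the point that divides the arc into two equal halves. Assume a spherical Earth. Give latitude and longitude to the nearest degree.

Convert each endpoint to a unit vector on the sphere (x = cos φ cos λ, y = cos φ sin λ, z = sin φ).
The central angle between the endpoints is δ = arccos(p₁·p₂) ≈ 1.278 rad (73.2°).
Interpolate at f = 1/2 with slerp weights a = sin((1−f)δ)/sin δ ≈ 0.623, b = sin(fδ)/sin δ ≈ 0.623.
p = a·p₁ + b·p₂ ≈ (0.871, 0.467, 0.150); φ = arcsin(p_z) ≈ 8.64°, λ = atan2(p_y, p_x) ≈ 28.20°.

≈ 9°N, 28°E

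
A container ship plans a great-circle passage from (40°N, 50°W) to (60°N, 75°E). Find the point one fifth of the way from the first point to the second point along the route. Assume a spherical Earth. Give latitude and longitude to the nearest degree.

From cos δ = sin φ₁ sin φ₂ + cos φ₁ cos φ₂ cos Δλ, the central angle is δ ≈ 1.227 rad (70.3°).
Interpolate at f = 1/5 with slerp weights a = sin((1−f)δ)/sin δ ≈ 0.883, b = sin(fδ)/sin δ ≈ 0.258.
p = a·p₁ + b·p₂ ≈ (0.468, -0.394, 0.791); φ = arcsin(p_z) ≈ 52.29°, λ = atan2(p_y, p_x) ≈ -40.05°.

≈ (52°N, 40°W)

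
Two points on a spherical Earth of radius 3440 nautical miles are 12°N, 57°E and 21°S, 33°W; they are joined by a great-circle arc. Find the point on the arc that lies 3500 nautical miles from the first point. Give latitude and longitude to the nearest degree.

≈ 11°S, 3°E

Write both endpoints as unit vectors p₁, p₂ with components (cos φ cos λ, cos φ sin λ, sin φ).
The central angle between the endpoints is δ = arccos(p₁·p₂) ≈ 1.645 rad (94.3°). The total great-circle distance is δ·R ≈ 1.645 × 3440 ≈ 5660 nmi, so the target fraction is f = 3500/5660 ≈ 0.618.
Interpolate at f ≈ 0.618 with slerp weights a = sin((1−f)δ)/sin δ ≈ 0.589, b = sin(fδ)/sin δ ≈ 0.853.
p = a·p₁ + b·p₂ ≈ (0.982, 0.049, -0.183); φ = arcsin(p_z) ≈ -10.56°, λ = atan2(p_y, p_x) ≈ 2.89°.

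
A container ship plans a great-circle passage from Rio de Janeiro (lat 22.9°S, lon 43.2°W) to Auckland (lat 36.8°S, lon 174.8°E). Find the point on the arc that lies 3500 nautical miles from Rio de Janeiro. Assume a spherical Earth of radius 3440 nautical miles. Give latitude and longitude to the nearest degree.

≈ lat 61°S, lon 109°W

Write both endpoints as unit vectors p₁, p₂ with components (cos φ cos λ, cos φ sin λ, sin φ).
The central angle between the endpoints is δ = arccos(p₁·p₂) ≈ 1.926 rad (110.4°). The total great-circle distance is δ·R ≈ 1.926 × 3440 ≈ 6627 nmi, so the target fraction is f = 3500/6627 ≈ 0.528.
Interpolate at f ≈ 0.528 with slerp weights a = sin((1−f)δ)/sin δ ≈ 0.842, b = sin(fδ)/sin δ ≈ 0.908.
p = a·p₁ + b·p₂ ≈ (-0.159, -0.465, -0.871); φ = arcsin(p_z) ≈ -60.59°, λ = atan2(p_y, p_x) ≈ -108.84°.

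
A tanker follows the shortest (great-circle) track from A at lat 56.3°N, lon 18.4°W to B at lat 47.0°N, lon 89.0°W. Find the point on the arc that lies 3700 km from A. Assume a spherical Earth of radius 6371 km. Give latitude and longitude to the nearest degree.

The haversine formula gives a central angle δ ≈ 0.746 rad (42.8°) between the endpoints. The total great-circle distance is δ·R ≈ 0.746 × 6371 ≈ 4755 km, so the target fraction is f = 3700/4755 ≈ 0.778.
Interpolate at f ≈ 0.778 with slerp weights a = sin((1−f)δ)/sin δ ≈ 0.243, b = sin(fδ)/sin δ ≈ 0.808.
p = a·p₁ + b·p₂ ≈ (0.137, -0.594, 0.793); φ = arcsin(p_z) ≈ 52.47°, λ = atan2(p_y, p_x) ≈ -76.96°.

≈ lat 52°N, lon 77°W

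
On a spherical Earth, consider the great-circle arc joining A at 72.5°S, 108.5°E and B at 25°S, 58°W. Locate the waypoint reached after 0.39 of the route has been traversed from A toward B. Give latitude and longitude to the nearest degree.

≈ 75°S, 46°W

Convert each endpoint to a unit vector on the sphere (x = cos φ cos λ, y = cos φ sin λ, z = sin φ).
The central angle between the endpoints is δ = arccos(p₁·p₂) ≈ 1.432 rad (82.1°).
Interpolate at f = 0.39 with slerp weights a = sin((1−f)δ)/sin δ ≈ 0.774, b = sin(fδ)/sin δ ≈ 0.535.
p = a·p₁ + b·p₂ ≈ (0.183, -0.191, -0.964); φ = arcsin(p_z) ≈ -74.68°, λ = atan2(p_y, p_x) ≈ -46.13°.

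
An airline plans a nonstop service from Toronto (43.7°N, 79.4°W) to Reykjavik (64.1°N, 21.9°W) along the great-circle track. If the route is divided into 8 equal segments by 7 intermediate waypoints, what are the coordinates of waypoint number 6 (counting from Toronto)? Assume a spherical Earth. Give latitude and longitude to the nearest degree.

≈ 62°N, 42°W

Write both endpoints as unit vectors p₁, p₂ with components (cos φ cos λ, cos φ sin λ, sin φ).
The central angle between the endpoints is δ = arccos(p₁·p₂) ≈ 0.658 rad (37.7°).
Interpolate at f = 6/8 with slerp weights a = sin((1−f)δ)/sin δ ≈ 0.268, b = sin(fδ)/sin δ ≈ 0.775.
p = a·p₁ + b·p₂ ≈ (0.350, -0.317, 0.882); φ = arcsin(p_z) ≈ 61.86°, λ = atan2(p_y, p_x) ≈ -42.16°.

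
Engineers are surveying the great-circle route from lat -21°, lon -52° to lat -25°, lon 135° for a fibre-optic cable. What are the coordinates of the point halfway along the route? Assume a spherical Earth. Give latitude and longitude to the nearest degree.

Convert each endpoint to a unit vector on the sphere (x = cos φ cos λ, y = cos φ sin λ, z = sin φ).
The central angle between the endpoints is δ = arccos(p₁·p₂) ≈ 2.330 rad (133.5°).
Interpolate at f = 1/2 with slerp weights a = sin((1−f)δ)/sin δ ≈ 1.267, b = sin(fδ)/sin δ ≈ 1.267.
p = a·p₁ + b·p₂ ≈ (-0.084, -0.120, -0.989); φ = arcsin(p_z) ≈ -81.58°, λ = atan2(p_y, p_x) ≈ -124.88°.

≈ lat -82°, lon -125°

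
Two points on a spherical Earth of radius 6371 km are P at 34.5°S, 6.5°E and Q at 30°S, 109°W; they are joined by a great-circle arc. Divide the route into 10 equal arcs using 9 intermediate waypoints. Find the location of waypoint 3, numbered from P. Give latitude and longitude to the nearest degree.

≈ 48°S, 26°W

Write both endpoints as unit vectors p₁, p₂ with components (cos φ cos λ, cos φ sin λ, sin φ).
The central angle between the endpoints is δ = arccos(p₁·p₂) ≈ 1.595 rad (91.4°).
Interpolate at f = 3/10 with slerp weights a = sin((1−f)δ)/sin δ ≈ 0.899, b = sin(fδ)/sin δ ≈ 0.461.
p = a·p₁ + b·p₂ ≈ (0.606, -0.293, -0.739); φ = arcsin(p_z) ≈ -47.68°, λ = atan2(p_y, p_x) ≈ -25.82°.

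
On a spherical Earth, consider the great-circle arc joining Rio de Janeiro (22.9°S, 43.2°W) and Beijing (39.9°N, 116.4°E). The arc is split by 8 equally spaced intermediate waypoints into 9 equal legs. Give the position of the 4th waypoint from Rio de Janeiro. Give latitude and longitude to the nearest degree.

From cos δ = sin φ₁ sin φ₂ + cos φ₁ cos φ₂ cos Δλ, the central angle is δ ≈ 2.719 rad (155.8°).
Interpolate at f = 4/9 with slerp weights a = sin((1−f)δ)/sin δ ≈ 2.433, b = sin(fδ)/sin δ ≈ 2.279.
p = a·p₁ + b·p₂ ≈ (0.856, 0.032, 0.515); φ = arcsin(p_z) ≈ 31.01°, λ = atan2(p_y, p_x) ≈ 2.13°.

≈ (31°N, 2°E)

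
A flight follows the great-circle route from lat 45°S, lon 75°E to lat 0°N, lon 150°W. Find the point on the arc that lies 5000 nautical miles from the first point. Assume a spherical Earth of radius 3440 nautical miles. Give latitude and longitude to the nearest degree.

Convert each endpoint to a unit vector on the sphere (x = cos φ cos λ, y = cos φ sin λ, z = sin φ).
The central angle between the endpoints is δ = arccos(p₁·p₂) ≈ 2.094 rad (120.0°). The total great-circle distance is δ·R ≈ 2.094 × 3440 ≈ 7205 nmi, so the target fraction is f = 5000/7205 ≈ 0.694.
Interpolate at f ≈ 0.694 with slerp weights a = sin((1−f)δ)/sin δ ≈ 0.690, b = sin(fδ)/sin δ ≈ 1.147.
p = a·p₁ + b·p₂ ≈ (-0.867, -0.102, -0.488); φ = arcsin(p_z) ≈ -29.22°, λ = atan2(p_y, p_x) ≈ -173.30°.

≈ lat 29°S, lon 173°W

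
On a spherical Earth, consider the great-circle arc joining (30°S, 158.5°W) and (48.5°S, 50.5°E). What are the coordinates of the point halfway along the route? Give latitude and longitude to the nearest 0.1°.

≈ (71.0°S, 153.2°E)

Convert each endpoint to a unit vector on the sphere (x = cos φ cos λ, y = cos φ sin λ, z = sin φ).
The central angle between the endpoints is δ = arccos(p₁·p₂) ≈ 1.699 rad (97.3°).
Interpolate at f = 1/2 with slerp weights a = sin((1−f)δ)/sin δ ≈ 0.757, b = sin(fδ)/sin δ ≈ 0.757.
p = a·p₁ + b·p₂ ≈ (-0.291, 0.147, -0.945); φ = arcsin(p_z) ≈ -70.98°, λ = atan2(p_y, p_x) ≈ 153.23°.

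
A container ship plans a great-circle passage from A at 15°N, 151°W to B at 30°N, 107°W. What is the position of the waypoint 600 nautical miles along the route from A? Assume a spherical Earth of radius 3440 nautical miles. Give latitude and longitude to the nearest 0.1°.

≈ 19.5°N, 141.7°W

From cos δ = sin φ₁ sin φ₂ + cos φ₁ cos φ₂ cos Δλ, the central angle is δ ≈ 0.751 rad (43.0°). The total great-circle distance is δ·R ≈ 0.751 × 3440 ≈ 2583 nmi, so the target fraction is f = 600/2583 ≈ 0.232.
Interpolate at f ≈ 0.232 with slerp weights a = sin((1−f)δ)/sin δ ≈ 0.799, b = sin(fδ)/sin δ ≈ 0.254.
p = a·p₁ + b·p₂ ≈ (-0.739, -0.585, 0.334); φ = arcsin(p_z) ≈ 19.51°, λ = atan2(p_y, p_x) ≈ -141.66°.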